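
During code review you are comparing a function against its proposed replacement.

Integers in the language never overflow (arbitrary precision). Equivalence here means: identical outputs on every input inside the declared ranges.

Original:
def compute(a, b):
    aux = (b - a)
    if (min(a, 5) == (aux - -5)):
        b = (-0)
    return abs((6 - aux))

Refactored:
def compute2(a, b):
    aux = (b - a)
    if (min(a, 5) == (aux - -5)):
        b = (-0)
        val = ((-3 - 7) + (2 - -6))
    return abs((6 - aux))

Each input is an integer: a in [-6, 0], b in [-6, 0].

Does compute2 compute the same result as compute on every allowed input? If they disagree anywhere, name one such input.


Behavior is preserved: although arithmetic usage differs, plus statement counts differ, plus constant usage differs, plus local variable names differ, the outputs never diverge.
Tracing a=-4, b=0: compute: aux=4, then (min(a, 5) == (aux - -5)) is false, then returns 2 | compute2: aux=4, then (min(a, 5) == (aux - -5)) is false, then returns 2 — matching result 2.
Sweeping the whole domain (49 inputs) finds no disagreement.
verdict: equivalent


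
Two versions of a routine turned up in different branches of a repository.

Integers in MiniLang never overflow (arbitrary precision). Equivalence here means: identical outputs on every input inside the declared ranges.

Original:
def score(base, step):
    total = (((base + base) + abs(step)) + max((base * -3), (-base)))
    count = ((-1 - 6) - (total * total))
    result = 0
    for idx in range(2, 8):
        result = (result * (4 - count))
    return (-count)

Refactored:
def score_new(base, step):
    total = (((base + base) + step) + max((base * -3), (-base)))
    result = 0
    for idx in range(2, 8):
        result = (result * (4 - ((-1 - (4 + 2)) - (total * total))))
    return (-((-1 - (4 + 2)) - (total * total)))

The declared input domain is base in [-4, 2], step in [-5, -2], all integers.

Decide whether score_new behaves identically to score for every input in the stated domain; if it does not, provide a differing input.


Evaluate both at base=-4, step=-5.
score: total := 9 | count := -88 | result := 0 | iter idx=2: | result := 0 | iter idx=3: | result := 0 | iter idx=4: | result := 0 | iter idx=5: | result := 0 | iter idx=6: | result := 0 | iter idx=7: | result := 0 | result 88
score_new: total := -1 | result := 0 | iter idx=2: | result := 0 | iter idx=3: | result := 0 | iter idx=4: | result := 0 | iter idx=5: | result := 0 | iter idx=6: | result := 0 | iter idx=7: | result := 0 | result 8
88 and 8 differ, so these are not the same function on this domain.
verdict: not equivalent; witness: base=-4, step=-5


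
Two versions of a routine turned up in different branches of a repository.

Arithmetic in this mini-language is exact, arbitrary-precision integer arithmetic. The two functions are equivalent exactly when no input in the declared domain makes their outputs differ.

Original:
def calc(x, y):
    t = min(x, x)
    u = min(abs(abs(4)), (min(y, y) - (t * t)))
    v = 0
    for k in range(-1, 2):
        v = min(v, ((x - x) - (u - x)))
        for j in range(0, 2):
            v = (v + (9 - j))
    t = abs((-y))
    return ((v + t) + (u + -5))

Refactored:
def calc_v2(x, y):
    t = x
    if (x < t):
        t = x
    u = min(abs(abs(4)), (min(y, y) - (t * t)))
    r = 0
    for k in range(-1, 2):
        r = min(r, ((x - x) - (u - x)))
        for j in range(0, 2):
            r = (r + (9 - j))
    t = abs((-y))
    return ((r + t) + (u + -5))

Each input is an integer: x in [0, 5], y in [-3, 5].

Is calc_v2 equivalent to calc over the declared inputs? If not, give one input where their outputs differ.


The two versions differ — the changes include min/max/abs usage differs; also comparison usage differs; also branching structure differs; also local variable names differ; also statement counts differ.
Spot check at x=2, y=-2 — calc: t := 2 | u := -6 | v := 0 | iter k=-1: | v := 0 | iter j=0: | v := 9 | iter j=1: | v := 17 | iter k=0: | v := 8 | iter j=0: | v := 17 | iter j=1: | v := 25 | iter k=1: | v := 8 | iter j=0: | v := 17 | iter j=1: | v := 25 | t := 2 | result 16. calc_v2: t := 2 | (x < t): false | u := -6 | r := 0 | iter k=-1: | r := 0 | iter j=0: | r := 9 | iter j=1: | r := 17 | iter k=0: | r := 8 | iter j=0: | r := 17 | iter j=1: | r := 25 | iter k=1: | r := 8 | iter j=0: | r := 17 | iter j=1: | r := 25 | t := 2 | result 16. Both give 16.
Checked all 54 inputs in the declared domain: the outputs agree on every one.
verdict: equivalent


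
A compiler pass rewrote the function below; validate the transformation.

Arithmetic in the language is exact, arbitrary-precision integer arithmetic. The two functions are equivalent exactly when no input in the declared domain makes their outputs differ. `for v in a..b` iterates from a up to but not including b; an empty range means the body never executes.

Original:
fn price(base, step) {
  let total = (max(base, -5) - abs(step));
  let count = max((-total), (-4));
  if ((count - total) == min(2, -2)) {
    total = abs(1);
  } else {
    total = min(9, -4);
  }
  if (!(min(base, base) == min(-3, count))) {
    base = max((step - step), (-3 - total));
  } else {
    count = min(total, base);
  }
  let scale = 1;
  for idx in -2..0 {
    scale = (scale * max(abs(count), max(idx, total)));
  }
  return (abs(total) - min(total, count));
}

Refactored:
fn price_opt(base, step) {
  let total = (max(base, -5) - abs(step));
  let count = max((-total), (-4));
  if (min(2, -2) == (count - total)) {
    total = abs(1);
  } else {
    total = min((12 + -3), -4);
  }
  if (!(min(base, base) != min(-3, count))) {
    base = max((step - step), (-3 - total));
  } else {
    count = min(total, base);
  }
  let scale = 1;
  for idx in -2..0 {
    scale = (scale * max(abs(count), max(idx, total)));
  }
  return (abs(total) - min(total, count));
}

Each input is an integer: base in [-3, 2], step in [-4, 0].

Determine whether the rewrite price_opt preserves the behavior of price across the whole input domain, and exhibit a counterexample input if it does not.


The rewrite breaks on base=1, step=0, where the results are 2 and 0.
price: total=1, then count=-1, then ((count - total) == min(2, -2)) is true, then total=1, then (!(min(base, base) == min(-3, count))) is true, then base=0, then scale=1, then (idx=-2), then scale=1, then (idx=-1), then scale=1, then returns 2
price_opt: total=1, then count=-1, then (min(2, -2) == (count - total)) is true, then total=1, then (!(min(base, base) != min(-3, count))) is false, then count=1, then scale=1, then (idx=-2), then scale=1, then (idx=-1), then scale=1, then returns 0
verdict: not equivalent; witness: base=1, step=0


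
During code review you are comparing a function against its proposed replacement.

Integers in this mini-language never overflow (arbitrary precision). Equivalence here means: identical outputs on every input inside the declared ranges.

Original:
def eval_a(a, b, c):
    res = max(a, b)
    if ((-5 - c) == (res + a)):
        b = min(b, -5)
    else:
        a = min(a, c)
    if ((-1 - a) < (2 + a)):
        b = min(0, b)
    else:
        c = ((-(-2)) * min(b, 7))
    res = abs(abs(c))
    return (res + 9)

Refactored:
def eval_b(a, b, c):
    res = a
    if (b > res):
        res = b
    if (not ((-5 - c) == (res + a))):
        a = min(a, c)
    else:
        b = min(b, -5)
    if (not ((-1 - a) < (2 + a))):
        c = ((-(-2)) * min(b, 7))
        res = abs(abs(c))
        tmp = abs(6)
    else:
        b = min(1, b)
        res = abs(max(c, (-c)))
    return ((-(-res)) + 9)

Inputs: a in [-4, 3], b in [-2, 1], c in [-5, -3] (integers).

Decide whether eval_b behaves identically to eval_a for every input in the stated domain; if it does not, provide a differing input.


The edit looks behavioral (`0` became `1`), but over these ranges it never changes the outcome.
Spot check at a=1, b=1, c=-3 — eval_a: res=1, then ((-5 - c) == (res + a)) is false, then a=-3, then ((-1 - a) < (2 + a)) is false, then c=2, then res=2, then returns 11. eval_b: res=1, then (b > res) is false, then (not ((-5 - c) == (res + a))) is true, then a=-3, then (not ((-1 - a) < (2 + a))) is true, then c=2, then res=2, then tmp=6, then returns 11. Both give 11.
An exhaustive pass over the 96 declared inputs shows identical outputs.
verdict: equivalent


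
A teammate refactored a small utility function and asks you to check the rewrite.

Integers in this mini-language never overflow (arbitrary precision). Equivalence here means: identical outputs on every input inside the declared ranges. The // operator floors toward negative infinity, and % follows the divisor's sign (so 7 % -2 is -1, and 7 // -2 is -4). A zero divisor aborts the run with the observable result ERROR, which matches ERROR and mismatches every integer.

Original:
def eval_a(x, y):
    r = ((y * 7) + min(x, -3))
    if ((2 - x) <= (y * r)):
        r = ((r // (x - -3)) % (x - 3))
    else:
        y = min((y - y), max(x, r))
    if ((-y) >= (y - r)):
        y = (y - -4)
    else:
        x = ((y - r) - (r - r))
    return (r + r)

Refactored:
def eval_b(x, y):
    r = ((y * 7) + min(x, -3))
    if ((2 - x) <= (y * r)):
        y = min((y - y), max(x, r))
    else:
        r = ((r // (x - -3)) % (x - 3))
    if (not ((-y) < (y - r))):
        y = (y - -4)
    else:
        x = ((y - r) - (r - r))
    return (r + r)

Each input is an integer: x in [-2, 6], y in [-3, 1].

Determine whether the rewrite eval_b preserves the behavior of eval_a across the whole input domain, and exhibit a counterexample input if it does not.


x=-2, y=-3 yields -8 from eval_a but -48 from eval_b.
verdict: not equivalent; witness: x=-2, y=-3


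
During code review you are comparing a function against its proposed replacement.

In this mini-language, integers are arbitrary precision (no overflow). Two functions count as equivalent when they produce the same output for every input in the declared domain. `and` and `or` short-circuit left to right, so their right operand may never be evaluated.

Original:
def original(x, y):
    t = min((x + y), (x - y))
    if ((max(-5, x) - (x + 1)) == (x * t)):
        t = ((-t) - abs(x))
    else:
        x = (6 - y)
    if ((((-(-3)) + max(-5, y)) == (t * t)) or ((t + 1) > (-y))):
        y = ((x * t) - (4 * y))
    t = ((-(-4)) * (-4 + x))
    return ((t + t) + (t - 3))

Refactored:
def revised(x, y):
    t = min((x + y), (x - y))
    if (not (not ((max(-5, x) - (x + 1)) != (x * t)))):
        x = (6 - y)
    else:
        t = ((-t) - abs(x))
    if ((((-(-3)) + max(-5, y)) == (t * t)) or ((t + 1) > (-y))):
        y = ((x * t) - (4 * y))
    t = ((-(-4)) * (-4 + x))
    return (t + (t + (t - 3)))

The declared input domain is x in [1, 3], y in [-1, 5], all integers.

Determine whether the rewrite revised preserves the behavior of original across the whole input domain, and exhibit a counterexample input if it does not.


Changes here: boolean connective usage differs; also comparison usage differs; the full 21-point sweep finds no disagreement.
verdict: equivalent


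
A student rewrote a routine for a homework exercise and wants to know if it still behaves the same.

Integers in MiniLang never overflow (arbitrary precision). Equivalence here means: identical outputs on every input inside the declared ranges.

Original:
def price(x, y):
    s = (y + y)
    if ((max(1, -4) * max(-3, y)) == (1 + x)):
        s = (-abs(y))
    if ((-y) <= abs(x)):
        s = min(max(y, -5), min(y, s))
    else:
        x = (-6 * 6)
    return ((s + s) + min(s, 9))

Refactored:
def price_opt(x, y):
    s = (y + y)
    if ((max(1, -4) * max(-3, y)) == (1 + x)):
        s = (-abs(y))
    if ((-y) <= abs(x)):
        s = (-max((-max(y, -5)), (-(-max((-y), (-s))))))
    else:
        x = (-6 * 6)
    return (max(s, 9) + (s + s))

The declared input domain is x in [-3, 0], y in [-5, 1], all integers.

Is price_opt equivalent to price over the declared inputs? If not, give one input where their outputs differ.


Run the pair on x=-3, y=-5.
price: s becomes -10; next ((max(1, -4) * max(-3, y)) == (1 + x)) evaluates to false; next ((-y) <= abs(x)) evaluates to false; next x becomes -36; next final value -30
price_opt: s becomes -10; next ((max(1, -4) * max(-3, y)) == (1 + x)) evaluates to false; next ((-y) <= abs(x)) evaluates to false; next x becomes -36; next final value -11
-30 and -11 differ, so these are not the same function on this domain.
verdict: not equivalent; witness: x=-3, y=-5


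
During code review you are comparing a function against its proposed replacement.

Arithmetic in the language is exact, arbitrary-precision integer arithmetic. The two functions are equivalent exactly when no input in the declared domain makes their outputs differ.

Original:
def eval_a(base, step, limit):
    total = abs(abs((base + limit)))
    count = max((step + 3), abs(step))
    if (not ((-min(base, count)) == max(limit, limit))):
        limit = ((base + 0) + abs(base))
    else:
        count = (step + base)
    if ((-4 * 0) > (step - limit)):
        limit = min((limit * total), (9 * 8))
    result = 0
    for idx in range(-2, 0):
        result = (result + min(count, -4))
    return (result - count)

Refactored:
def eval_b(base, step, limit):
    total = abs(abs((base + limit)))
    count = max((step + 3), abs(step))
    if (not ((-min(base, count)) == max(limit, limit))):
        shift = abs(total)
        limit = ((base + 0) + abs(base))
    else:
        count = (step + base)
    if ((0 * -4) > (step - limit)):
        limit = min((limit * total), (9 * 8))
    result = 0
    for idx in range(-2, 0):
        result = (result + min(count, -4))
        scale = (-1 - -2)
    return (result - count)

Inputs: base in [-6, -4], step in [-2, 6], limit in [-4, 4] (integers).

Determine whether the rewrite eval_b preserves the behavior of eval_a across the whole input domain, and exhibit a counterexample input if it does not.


The two versions differ — the changes include arithmetic usage differs; local variable names differ; statement counts differ; constant usage differs; min/max/abs usage differs.
Tracing base=-4, step=-2, limit=2: eval_a: total := 2 | count := 2 | (not ((-min(base, count)) == max(limit, limit))): true | limit := 0 | ((-4 * 0) > (step - limit)): true | limit := 0 | result := 0 | iter idx=-2: | result := -4 | iter idx=-1: | result := -8 | result -10 | eval_b: total := 2 | count := 2 | (not ((-min(base, count)) == max(limit, limit))): true | shift := 2 | limit := 0 | ((0 * -4) > (step - limit)): true | limit := 0 | result := 0 | iter idx=-2: | result := -4 | scale := 1 | iter idx=-1: | result := -8 | scale := 1 | result -10 — matching result -10.
Every one of the 243 inputs gives matching results.
verdict: equivalent


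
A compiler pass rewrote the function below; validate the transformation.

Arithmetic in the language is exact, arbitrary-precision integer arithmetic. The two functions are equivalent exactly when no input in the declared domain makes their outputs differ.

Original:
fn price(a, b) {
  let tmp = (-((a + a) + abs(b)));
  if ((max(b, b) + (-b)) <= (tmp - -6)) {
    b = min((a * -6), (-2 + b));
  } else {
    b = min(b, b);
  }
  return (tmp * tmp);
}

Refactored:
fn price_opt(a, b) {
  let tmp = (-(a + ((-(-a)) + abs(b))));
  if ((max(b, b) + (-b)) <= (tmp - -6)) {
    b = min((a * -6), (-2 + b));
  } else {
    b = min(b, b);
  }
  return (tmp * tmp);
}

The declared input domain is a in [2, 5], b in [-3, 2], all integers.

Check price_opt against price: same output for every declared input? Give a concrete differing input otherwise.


Although same computation, different form, 24/24 inputs agree.
verdict: equivalent


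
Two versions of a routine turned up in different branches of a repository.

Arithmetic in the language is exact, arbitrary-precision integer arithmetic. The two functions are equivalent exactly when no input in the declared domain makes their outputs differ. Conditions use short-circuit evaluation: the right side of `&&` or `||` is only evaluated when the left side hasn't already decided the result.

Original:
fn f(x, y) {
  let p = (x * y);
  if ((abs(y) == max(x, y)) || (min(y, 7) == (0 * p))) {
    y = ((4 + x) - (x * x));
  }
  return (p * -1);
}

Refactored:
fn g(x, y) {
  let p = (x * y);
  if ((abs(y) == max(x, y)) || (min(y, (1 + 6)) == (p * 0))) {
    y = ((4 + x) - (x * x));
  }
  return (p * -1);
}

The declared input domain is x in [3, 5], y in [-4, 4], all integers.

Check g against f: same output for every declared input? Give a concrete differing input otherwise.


Behavior is preserved: although constant usage differs; also arithmetic usage differs, the outputs never diverge.
One worked example (x=4, y=-4) — f: p becomes -16; next ((abs(y) == max(x, y)) || (min(y, 7) == (0 * p))) evaluates to true; next y becomes -8; next final value 16; g: p becomes -16; next ((abs(y) == max(x, y)) || (min(y, (1 + 6)) == (p * 0))) evaluates to true; next y becomes -8; next final value 16; agreement on 16.
Across all 27 domain points the two functions coincide.
verdict: equivalent


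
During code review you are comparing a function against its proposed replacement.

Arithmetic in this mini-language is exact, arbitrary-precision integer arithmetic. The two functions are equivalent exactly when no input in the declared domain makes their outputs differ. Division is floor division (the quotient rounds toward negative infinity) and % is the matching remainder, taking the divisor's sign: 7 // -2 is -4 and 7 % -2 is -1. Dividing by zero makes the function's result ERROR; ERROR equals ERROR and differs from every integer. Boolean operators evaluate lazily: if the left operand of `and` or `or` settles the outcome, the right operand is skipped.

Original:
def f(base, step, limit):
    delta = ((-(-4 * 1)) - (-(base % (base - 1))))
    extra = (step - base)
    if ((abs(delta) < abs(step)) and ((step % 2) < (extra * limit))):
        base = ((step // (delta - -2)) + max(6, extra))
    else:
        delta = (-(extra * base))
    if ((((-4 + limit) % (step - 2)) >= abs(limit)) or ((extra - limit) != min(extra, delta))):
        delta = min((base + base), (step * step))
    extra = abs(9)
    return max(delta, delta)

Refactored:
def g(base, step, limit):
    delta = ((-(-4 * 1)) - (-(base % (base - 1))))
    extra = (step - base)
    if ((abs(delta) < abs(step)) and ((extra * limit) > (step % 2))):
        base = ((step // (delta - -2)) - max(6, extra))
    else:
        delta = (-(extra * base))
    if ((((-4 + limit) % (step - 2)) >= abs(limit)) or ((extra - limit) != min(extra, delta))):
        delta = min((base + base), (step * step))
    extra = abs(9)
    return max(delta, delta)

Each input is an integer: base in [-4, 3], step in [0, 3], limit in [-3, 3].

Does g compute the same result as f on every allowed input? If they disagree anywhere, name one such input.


Take base=-4, step=1, limit=1.
f: delta=0, then extra=5, then ((abs(delta) < abs(step)) and ((step % 2) < (extra * limit))) is true, then base=6, then ((((-4 + limit) % (step - 2)) >= abs(limit)) or ((extra - limit) != min(extra, delta))) is true, then delta=1, then extra=9, then returns 1
g: delta=0, then extra=5, then ((abs(delta) < abs(step)) and ((extra * limit) > (step % 2))) is true, then base=-6, then ((((-4 + limit) % (step - 2)) >= abs(limit)) or ((extra - limit) != min(extra, delta))) is true, then delta=-12, then extra=9, then returns -12
1 against -12: the behavior changed.
verdict: not equivalent; witness: base=-4, step=1, limit=1


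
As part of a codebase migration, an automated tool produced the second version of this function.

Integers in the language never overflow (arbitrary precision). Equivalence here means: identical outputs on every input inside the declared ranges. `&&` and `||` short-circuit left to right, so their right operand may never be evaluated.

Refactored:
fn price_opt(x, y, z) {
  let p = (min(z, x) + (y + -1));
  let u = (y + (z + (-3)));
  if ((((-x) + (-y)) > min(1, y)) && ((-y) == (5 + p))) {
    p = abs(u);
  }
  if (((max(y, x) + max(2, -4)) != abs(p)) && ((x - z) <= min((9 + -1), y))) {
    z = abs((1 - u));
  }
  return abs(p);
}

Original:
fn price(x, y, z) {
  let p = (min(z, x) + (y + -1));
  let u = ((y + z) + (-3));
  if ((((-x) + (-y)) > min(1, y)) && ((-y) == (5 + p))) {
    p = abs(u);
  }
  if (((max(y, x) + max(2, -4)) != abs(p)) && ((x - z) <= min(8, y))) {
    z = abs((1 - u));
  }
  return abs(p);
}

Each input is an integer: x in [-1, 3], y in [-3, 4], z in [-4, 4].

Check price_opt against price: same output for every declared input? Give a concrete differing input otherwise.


The two are interchangeable: arithmetic usage differs, and constant usage differs, and every declared input agrees.
Spot check at x=-1, y=3, z=4 — price: p := 1 | u := 4 | ((((-x) + (-y)) > min(1, y)) && ((-y) == (5 + p))): false | (((max(y, x) + max(2, -4)) != abs(p)) && ((x - z) <= min(8, y))): true | z := 3 | result 1. price_opt: p := 1 | u := 4 | ((((-x) + (-y)) > min(1, y)) && ((-y) == (5 + p))): false | (((max(y, x) + max(2, -4)) != abs(p)) && ((x - z) <= min((9 + -1), y))): true | z := 3 | result 1. Both give 1.
An exhaustive pass over the 360 declared inputs shows identical outputs.
verdict: equivalent


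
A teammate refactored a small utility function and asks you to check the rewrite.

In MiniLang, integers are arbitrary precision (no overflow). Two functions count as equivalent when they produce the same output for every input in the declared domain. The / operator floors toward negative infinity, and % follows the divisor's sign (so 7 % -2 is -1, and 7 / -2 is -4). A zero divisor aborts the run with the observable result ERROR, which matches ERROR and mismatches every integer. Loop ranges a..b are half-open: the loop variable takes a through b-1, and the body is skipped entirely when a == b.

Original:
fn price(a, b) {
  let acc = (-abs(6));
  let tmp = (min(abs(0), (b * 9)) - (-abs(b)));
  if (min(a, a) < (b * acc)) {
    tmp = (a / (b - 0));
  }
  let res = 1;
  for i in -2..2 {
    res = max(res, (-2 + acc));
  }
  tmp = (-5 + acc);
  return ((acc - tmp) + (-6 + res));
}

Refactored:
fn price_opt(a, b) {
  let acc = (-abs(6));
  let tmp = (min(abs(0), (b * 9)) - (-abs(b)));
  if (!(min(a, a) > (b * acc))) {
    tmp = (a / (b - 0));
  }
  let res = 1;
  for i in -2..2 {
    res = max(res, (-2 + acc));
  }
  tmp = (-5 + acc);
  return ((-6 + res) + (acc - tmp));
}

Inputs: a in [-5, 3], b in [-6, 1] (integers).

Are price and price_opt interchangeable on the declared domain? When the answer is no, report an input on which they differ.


Not equivalent: a=0, b=0 separates them (0 vs ERROR).
price: acc=-6, then tmp=0, then (min(a, a) < (b * acc)) is false, then res=1, then (i=-2), then res=1, then (i=-1), then res=1, then (i=0), then res=1, then (i=1), then res=1, then tmp=-11, then returns 0
price_opt: acc=-6, then tmp=0, then (!(min(a, a) > (b * acc))) is true, then a zero divisor aborts: ERROR
verdict: not equivalent; witness: a=0, b=0


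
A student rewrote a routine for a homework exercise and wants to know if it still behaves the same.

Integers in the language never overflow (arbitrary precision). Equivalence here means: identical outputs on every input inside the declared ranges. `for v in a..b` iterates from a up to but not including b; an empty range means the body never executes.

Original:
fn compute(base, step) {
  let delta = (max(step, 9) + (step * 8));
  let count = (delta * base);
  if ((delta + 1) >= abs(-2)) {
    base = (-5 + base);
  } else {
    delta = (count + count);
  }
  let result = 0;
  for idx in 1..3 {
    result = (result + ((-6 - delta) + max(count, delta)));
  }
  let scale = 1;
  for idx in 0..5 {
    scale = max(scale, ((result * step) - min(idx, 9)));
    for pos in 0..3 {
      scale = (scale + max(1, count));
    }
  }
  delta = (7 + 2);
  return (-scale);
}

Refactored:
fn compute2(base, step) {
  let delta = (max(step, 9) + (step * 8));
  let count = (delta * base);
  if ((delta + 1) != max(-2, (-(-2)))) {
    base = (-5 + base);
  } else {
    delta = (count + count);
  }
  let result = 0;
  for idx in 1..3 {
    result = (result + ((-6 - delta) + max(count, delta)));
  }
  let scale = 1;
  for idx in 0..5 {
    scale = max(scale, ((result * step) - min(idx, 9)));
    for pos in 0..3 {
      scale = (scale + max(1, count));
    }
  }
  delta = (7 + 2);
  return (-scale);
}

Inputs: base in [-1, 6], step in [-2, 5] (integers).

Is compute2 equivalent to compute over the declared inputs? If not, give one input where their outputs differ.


Consider the input base=-1, step=-2.
compute: delta=-7, then count=7, then ((delta + 1) >= abs(-2)) is false, then delta=14, then result=0, then (idx=1), then result=-6, then (idx=2), then result=-12, then scale=1, then (idx=0), then scale=24, then (pos=0), then scale=31, then (pos=1), then scale=38, then (pos=2), then scale=45, then (idx=1), then scale=45, then (pos=0), then scale=52, then (pos=1), then scale=59, then (pos=2), then scale=66, then (idx=2), then scale=66, then (pos=0), then scale=73, then (pos=1), then scale=80, then (pos=2), then scale=87, then (idx=3), then scale=87, then (pos=0), then scale=94, then (pos=1), then scale=101, then (pos=2), then scale=108, then (idx=4), then scale=108, then (pos=0), then scale=115, then (pos=1), then scale=122, then (pos=2), then scale=129, then delta=9, then returns -129
compute2: delta=-7, then count=7, then ((delta + 1) != max(-2, (-(-2)))) is true, then base=-6, then result=0, then (idx=1), then result=8, then (idx=2), then result=16, then scale=1, then (idx=0), then scale=1, then (pos=0), then scale=8, then (pos=1), then scale=15, then (pos=2), then scale=22, then (idx=1), then scale=22, then (pos=0), then scale=29, then (pos=1), then scale=36, then (pos=2), then scale=43, then (idx=2), then scale=43, then (pos=0), then scale=50, then (pos=1), then scale=57, then (pos=2), then scale=64, then (idx=3), then scale=64, then (pos=0), then scale=71, then (pos=1), then scale=78, then (pos=2), then scale=85, then (idx=4), then scale=85, then (pos=0), then scale=92, then (pos=1), then scale=99, then (pos=2), then scale=106, then delta=9, then returns -106
-129 vs -106 — the two versions disagree here.
verdict: not equivalent; witness: base=-1, step=-2


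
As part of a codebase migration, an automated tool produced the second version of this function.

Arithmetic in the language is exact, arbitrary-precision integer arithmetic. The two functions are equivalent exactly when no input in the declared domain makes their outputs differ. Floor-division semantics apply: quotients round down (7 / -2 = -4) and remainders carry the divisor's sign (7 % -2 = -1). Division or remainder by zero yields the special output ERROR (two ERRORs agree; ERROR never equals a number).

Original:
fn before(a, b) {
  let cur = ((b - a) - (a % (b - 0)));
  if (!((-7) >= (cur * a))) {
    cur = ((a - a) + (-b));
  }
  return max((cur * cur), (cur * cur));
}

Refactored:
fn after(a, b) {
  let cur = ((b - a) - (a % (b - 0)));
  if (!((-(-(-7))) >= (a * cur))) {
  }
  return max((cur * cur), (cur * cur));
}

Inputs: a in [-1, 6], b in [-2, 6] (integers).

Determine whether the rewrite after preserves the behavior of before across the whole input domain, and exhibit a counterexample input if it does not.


Take a=-1, b=-2.
before: cur = 0; (!((-7) >= (cur * a))) -> true; cur = 2; return 4
after: cur = 0; (!((-(-(-7))) >= (a * cur))) -> true; return 0
4 against 0: the behavior changed.
verdict: not equivalent; witness: a=-1, b=-2


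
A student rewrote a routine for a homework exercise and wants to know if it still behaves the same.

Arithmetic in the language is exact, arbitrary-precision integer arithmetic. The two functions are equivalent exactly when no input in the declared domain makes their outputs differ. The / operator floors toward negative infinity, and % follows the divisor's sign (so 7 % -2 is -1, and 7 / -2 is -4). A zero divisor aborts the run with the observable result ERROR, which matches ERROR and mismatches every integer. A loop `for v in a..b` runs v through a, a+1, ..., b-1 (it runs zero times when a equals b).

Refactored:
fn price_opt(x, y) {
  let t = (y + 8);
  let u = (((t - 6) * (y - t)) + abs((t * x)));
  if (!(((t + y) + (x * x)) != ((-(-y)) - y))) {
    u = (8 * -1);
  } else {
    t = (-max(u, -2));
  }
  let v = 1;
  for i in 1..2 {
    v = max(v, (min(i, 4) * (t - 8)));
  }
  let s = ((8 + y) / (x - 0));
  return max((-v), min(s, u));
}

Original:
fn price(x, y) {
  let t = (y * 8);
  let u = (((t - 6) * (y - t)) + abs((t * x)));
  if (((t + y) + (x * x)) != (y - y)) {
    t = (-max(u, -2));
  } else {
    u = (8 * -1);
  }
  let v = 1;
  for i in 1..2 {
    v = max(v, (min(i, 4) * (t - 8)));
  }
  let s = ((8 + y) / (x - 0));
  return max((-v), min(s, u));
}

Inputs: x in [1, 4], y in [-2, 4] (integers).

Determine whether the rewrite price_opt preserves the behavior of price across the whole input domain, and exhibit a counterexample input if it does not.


Not equivalent: x=1, y=-2 separates them (-1 vs 6).
price: t becomes -16; next u becomes -292; next (((t + y) + (x * x)) != (y - y)) evaluates to true; next t becomes 2; next v becomes 1; next at i=1:; next v becomes 1; next s becomes 6; next final value -1
price_opt: t becomes 6; next u becomes 6; next (!(((t + y) + (x * x)) != ((-(-y)) - y))) evaluates to false; next t becomes -6; next v becomes 1; next at i=1:; next v becomes 1; next s becomes 6; next final value 6
verdict: not equivalent; witness: x=1, y=-2


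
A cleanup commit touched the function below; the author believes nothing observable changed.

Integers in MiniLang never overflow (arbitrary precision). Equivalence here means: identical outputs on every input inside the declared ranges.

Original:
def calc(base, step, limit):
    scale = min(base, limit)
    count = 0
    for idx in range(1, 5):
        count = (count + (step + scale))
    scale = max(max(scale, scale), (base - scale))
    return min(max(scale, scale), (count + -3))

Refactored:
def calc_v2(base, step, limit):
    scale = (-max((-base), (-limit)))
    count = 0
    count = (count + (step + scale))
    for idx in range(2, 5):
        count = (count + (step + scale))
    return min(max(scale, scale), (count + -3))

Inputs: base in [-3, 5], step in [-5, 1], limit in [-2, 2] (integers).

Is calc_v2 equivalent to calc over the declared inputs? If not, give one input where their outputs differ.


There is a counterexample at base=1, step=1, limit=0: 1 on one side, 0 on the other.
calc: scale := 0 | count := 0 | iter idx=1: | count := 1 | iter idx=2: | count := 2 | iter idx=3: | count := 3 | iter idx=4: | count := 4 | scale := 1 | result 1
calc_v2: scale := 0 | count := 0 | count := 1 | iter idx=2: | count := 2 | iter idx=3: | count := 3 | iter idx=4: | count := 4 | result 0
verdict: not equivalent; witness: base=1, step=1, limit=0


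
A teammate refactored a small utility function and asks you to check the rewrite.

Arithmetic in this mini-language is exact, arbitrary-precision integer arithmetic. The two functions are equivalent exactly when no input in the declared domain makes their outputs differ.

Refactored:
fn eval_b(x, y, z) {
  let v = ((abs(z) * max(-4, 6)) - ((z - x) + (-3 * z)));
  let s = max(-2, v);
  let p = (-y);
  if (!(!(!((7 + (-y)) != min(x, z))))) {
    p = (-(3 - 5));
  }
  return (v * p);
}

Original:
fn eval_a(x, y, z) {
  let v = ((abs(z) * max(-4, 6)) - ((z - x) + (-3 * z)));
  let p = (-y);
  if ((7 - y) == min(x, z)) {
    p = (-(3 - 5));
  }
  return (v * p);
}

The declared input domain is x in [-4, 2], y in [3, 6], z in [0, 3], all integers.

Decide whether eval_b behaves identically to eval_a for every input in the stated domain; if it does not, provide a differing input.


There is a behavioral-looking edit here, yet the outcome never shifts on this domain.
As a probe, take x=-1, y=5, z=2: eval_a runs v=15, then p=-5, then ((7 - y) == min(x, z)) is false, then returns -75; eval_b runs v=15, then s=15, then p=-5, then (!(!(!((7 + (-y)) != min(x, z))))) is false, then returns -75; both end at -75.
An exhaustive pass over the 112 declared inputs shows identical outputs.
verdict: equivalent


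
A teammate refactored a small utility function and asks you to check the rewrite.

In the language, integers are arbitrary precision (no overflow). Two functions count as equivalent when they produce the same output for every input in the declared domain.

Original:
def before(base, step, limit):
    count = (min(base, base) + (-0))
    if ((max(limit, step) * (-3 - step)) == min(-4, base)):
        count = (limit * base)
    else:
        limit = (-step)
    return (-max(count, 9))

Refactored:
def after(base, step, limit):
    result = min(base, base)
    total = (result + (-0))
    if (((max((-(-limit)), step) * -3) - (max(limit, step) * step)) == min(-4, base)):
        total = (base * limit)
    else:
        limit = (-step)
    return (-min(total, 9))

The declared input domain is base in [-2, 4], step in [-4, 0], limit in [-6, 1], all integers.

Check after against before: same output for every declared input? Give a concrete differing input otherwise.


Take base=-2, step=-4, limit=-6.
before: count = -2; ((max(limit, step) * (-3 - step)) == min(-4, base)) -> true; count = 12; return -12
after: result = -2; total = -2; (((max((-(-limit)), step) * -3) - (max(limit, step) * step)) == min(-4, base)) -> true; total = 12; return -9
-12 against -9: the behavior changed.
verdict: not equivalent; witness: base=-2, step=-4, limit=-6


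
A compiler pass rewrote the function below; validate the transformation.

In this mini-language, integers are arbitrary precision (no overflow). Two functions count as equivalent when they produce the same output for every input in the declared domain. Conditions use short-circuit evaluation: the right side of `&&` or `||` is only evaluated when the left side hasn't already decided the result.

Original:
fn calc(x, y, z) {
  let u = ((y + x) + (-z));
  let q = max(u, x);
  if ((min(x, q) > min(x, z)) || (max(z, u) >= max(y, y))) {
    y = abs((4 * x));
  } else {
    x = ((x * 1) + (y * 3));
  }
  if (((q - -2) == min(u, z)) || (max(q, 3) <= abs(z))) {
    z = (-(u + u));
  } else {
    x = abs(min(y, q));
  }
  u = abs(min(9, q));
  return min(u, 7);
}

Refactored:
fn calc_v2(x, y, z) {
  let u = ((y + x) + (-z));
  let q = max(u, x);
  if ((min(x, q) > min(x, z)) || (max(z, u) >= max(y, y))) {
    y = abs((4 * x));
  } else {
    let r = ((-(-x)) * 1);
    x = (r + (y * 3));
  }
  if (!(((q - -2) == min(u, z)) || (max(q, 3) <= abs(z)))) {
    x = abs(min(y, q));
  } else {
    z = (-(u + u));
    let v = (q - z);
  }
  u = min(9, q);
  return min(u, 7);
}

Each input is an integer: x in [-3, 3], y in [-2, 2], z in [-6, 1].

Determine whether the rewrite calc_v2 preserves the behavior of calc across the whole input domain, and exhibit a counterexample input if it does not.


At x=-3, y=-2, z=-4: calc gives 1, calc_v2 gives -1.
verdict: not equivalent; witness: x=-3, y=-2, z=-4


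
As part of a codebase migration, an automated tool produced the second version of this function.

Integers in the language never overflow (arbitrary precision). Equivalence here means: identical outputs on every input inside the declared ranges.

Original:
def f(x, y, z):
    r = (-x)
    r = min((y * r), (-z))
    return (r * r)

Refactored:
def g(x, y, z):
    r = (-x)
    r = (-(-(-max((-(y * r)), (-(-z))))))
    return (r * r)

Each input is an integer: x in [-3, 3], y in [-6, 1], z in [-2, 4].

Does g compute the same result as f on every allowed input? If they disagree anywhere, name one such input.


Reading the diff, among the changes: min/max/abs usage differs.
As a probe, take x=0, y=-3, z=-2: f runs r := 0 | r := 0 | result 0; g runs r := 0 | r := 0 | result 0; both end at 0.
An exhaustive pass over the 392 declared inputs shows identical outputs.
verdict: equivalent


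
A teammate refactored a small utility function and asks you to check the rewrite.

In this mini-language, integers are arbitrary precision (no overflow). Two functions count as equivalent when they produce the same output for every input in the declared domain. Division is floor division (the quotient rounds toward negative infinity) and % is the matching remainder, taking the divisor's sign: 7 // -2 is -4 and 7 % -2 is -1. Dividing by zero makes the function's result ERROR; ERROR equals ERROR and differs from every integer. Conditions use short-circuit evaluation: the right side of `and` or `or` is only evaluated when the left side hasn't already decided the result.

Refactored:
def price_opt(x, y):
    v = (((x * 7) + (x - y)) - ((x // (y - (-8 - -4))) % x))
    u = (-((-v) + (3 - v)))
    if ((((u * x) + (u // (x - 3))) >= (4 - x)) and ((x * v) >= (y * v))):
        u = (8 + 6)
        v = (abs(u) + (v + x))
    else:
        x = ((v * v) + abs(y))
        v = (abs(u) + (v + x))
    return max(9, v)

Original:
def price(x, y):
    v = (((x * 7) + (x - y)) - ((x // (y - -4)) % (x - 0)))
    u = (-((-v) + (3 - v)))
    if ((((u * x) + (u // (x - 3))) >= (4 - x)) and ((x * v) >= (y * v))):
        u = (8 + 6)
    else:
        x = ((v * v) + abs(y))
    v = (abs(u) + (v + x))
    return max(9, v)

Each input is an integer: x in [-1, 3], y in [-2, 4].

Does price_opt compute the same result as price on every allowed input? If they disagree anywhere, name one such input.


Differences: statement counts differ, plus min/max/abs usage differs, plus constant usage differs, plus arithmetic usage differs — yet all 35 inputs agree.
verdict: equivalent


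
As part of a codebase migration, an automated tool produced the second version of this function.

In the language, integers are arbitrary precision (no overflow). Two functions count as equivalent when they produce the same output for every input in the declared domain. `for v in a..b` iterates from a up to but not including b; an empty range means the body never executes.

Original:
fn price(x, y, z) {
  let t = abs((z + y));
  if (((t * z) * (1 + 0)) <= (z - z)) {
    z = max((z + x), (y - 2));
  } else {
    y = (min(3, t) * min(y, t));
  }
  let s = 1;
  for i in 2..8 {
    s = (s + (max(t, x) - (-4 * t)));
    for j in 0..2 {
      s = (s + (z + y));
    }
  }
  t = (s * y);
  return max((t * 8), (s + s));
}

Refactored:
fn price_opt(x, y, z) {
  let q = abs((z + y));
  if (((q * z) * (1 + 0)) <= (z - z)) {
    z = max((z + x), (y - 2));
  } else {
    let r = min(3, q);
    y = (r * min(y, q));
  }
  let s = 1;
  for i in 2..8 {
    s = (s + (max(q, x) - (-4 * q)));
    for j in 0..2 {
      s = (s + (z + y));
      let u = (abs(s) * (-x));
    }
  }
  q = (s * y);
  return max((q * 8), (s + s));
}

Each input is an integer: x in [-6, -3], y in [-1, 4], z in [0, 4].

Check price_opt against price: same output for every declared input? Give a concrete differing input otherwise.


Equivalent. Beyond behavior-preserving changes, the revision adds an assignment to `u` whose value nothing reads.
An exhaustive pass over the 120 declared inputs shows identical outputs.
Tracing x=-3, y=1, z=4: price: t = 5; (((t * z) * (1 + 0)) <= (z - z)) -> false; y = 3; s = 1; [i=2]; s = 26; [j=0]; s = 33; [j=1]; s = 40; [i=3]; s = 65; [j=0]; s = 72; [j=1]; s = 79; [i=4]; s = 104; [j=0]; s = 111; [j=1]; s = 118; [i=5]; s = 143; [j=0]; s = 150; [j=1]; s = 157; [i=6]; s = 182; [j=0]; s = 189; [j=1]; s = 196; [i=7]; s = 221; [j=0]; s = 228; [j=1]; s = 235; t = 705; return 5640 | price_opt: q = 5; (((q * z) * (1 + 0)) <= (z - z)) -> false; r = 3; y = 3; s = 1; [i=2]; s = 26; [j=0]; s = 33; u = 99; [j=1]; s = 40; u = 120; [i=3]; s = 65; [j=0]; s = 72; u = 216; [j=1]; s = 79; u = 237; [i=4]; s = 104; [j=0]; s = 111; u = 333; [j=1]; s = 118; u = 354; [i=5]; s = 143; [j=0]; s = 150; u = 450; [j=1]; s = 157; u = 471; [i=6]; s = 182; [j=0]; s = 189; u = 567; [j=1]; s = 196; u = 588; [i=7]; s = 221; [j=0]; s = 228; u = 684; [j=1]; s = 235; u = 705; q = 705; return 5640 — matching result 5640.
verdict: equivalent


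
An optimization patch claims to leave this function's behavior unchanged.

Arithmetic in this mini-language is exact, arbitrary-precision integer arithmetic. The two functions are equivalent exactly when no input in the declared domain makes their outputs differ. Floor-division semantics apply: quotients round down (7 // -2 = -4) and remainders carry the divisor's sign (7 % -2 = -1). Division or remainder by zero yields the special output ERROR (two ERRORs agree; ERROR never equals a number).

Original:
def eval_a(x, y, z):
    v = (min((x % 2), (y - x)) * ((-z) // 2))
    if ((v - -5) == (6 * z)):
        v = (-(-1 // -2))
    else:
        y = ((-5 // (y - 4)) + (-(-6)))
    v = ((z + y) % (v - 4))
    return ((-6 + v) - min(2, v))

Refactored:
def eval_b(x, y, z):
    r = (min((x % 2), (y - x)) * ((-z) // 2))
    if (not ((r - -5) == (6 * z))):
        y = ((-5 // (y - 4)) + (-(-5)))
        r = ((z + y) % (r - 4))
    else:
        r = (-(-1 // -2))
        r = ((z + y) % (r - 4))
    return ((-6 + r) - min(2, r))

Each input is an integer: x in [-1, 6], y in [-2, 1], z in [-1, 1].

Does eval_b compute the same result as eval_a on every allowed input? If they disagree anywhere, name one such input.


Try x=6, y=-2, z=1.
eval_a: v becomes 8; next ((v - -5) == (6 * z)) evaluates to false; next y becomes 6; next v becomes 3; next final value -5
eval_b: r becomes 8; next (not ((r - -5) == (6 * z))) evaluates to true; next y becomes 5; next r becomes 2; next final value -6
-5 against -6: the behavior changed.
verdict: not equivalent; witness: x=6, y=-2, z=1
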